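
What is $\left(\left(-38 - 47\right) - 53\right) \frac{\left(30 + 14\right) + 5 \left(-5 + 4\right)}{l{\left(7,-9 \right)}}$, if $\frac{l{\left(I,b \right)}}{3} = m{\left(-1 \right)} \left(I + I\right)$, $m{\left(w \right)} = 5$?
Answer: $- \frac{897}{35} \approx -25.629$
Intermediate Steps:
$l{\left(I,b \right)} = 30 I$ ($l{\left(I,b \right)} = 3 \cdot 5 \left(I + I\right) = 3 \cdot 5 \cdot 2 I = 3 \cdot 10 I = 30 I$)
$\left(\left(-38 - 47\right) - 53\right) \frac{\left(30 + 14\right) + 5 \left(-5 + 4\right)}{l{\left(7,-9 \right)}} = \left(\left(-38 - 47\right) - 53\right) \frac{\left(30 + 14\right) + 5 \left(-5 + 4\right)}{30 \cdot 7} = \left(\left(-38 - 47\right) - 53\right) \frac{44 + 5 \left(-1\right)}{210} = \left(-85 - 53\right) \left(44 - 5\right) \frac{1}{210} = - 138 \cdot 39 \cdot \frac{1}{210} = \left(-138\right) \frac{13}{70} = - \frac{897}{35}$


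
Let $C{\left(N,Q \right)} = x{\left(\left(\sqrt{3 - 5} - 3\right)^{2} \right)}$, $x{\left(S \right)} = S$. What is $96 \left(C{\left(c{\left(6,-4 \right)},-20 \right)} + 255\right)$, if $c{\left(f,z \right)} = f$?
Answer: $25152 - 576 i \sqrt{2} \approx 25152.0 - 814.59 i$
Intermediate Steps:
$C{\left(N,Q \right)} = \left(-3 + i \sqrt{2}\right)^{2}$ ($C{\left(N,Q \right)} = \left(\sqrt{3 - 5} - 3\right)^{2} = \left(\sqrt{-2} - 3\right)^{2} = \left(i \sqrt{2} - 3\right)^{2} = \left(-3 + i \sqrt{2}\right)^{2}$)
$96 \left(C{\left(c{\left(6,-4 \right)},-20 \right)} + 255\right) = 96 \left(\left(3 - i \sqrt{2}\right)^{2} + 255\right) = 96 \left(255 + \left(3 - i \sqrt{2}\right)^{2}\right) = 24480 + 96 \left(3 - i \sqrt{2}\right)^{2}$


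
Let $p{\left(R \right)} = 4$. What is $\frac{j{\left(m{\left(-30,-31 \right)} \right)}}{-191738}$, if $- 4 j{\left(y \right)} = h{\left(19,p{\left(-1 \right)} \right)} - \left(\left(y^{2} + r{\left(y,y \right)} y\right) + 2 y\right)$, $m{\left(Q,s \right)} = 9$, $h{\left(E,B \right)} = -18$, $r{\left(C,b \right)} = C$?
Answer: $- \frac{99}{383476} \approx -0.00025816$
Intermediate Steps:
$j{\left(y \right)} = \frac{9}{2} + \frac{y}{2} + \frac{y^{2}}{2}$ ($j{\left(y \right)} = - \frac{-18 - \left(\left(y^{2} + y y\right) + 2 y\right)}{4} = - \frac{-18 - \left(\left(y^{2} + y^{2}\right) + 2 y\right)}{4} = - \frac{-18 - \left(2 y^{2} + 2 y\right)}{4} = - \frac{-18 - \left(2 y + 2 y^{2}\right)}{4} = - \frac{-18 - 2 y - 2 y^{2}}{4} = \frac{9}{2} + \frac{y}{2} + \frac{y^{2}}{2}$)
$\frac{j{\left(m{\left(-30,-31 \right)} \right)}}{-191738} = \frac{\frac{9}{2} + \frac{1}{2} \cdot 9 + \frac{9^{2}}{2}}{-191738} = \left(\frac{9}{2} + \frac{9}{2} + \frac{1}{2} \cdot 81\right) \left(- \frac{1}{191738}\right) = \left(\frac{9}{2} + \frac{9}{2} + \frac{81}{2}\right) \left(- \frac{1}{191738}\right) = \frac{99}{2} \left(- \frac{1}{191738}\right) = - \frac{99}{383476}$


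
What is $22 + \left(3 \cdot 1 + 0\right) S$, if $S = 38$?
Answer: $136$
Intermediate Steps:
$22 + \left(3 \cdot 1 + 0\right) S = 22 + \left(3 \cdot 1 + 0\right) 38 = 22 + \left(3 + 0\right) 38 = 22 + 3 \cdot 38 = 22 + 114 = 136$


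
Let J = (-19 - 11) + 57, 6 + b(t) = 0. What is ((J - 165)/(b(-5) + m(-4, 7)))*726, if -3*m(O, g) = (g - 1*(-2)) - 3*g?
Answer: 50094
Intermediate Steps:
b(t) = -6 (b(t) = -6 + 0 = -6)
m(O, g) = -⅔ + 2*g/3 (m(O, g) = -((g - 1*(-2)) - 3*g)/3 = -((g + 2) - 3*g)/3 = -((2 + g) - 3*g)/3 = -(2 - 2*g)/3 = -⅔ + 2*g/3)
J = 27 (J = -30 + 57 = 27)
((J - 165)/(b(-5) + m(-4, 7)))*726 = ((27 - 165)/(-6 + (-⅔ + (⅔)*7)))*726 = -138/(-6 + (-⅔ + 14/3))*726 = -138/(-6 + 4)*726 = -138/(-2)*726 = -138*(-½)*726 = 69*726 = 50094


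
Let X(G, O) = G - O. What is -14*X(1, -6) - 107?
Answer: -205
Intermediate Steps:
-14*X(1, -6) - 107 = -14*(1 - 1*(-6)) - 107 = -14*(1 + 6) - 107 = -14*7 - 107 = -98 - 107 = -205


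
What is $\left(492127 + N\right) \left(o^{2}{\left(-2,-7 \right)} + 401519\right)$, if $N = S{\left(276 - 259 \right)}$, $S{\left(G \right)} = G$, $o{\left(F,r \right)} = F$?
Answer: $197607135312$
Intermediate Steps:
$N = 17$ ($N = 276 - 259 = 17$)
$\left(492127 + N\right) \left(o^{2}{\left(-2,-7 \right)} + 401519\right) = \left(492127 + 17\right) \left(\left(-2\right)^{2} + 401519\right) = 492144 \left(4 + 401519\right) = 492144 \cdot 401523 = 197607135312$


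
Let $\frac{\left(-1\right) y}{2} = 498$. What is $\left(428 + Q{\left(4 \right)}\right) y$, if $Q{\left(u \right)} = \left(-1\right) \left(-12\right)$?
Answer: $-438240$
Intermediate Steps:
$Q{\left(u \right)} = 12$
$y = -996$ ($y = \left(-2\right) 498 = -996$)
$\left(428 + Q{\left(4 \right)}\right) y = \left(428 + 12\right) \left(-996\right) = 440 \left(-996\right) = -438240$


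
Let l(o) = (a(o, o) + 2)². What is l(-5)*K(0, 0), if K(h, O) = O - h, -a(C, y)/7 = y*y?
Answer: 0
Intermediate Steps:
a(C, y) = -7*y² (a(C, y) = -7*y*y = -7*y²)
l(o) = (2 - 7*o²)² (l(o) = (-7*o² + 2)² = (2 - 7*o²)²)
l(-5)*K(0, 0) = (-2 + 7*(-5)²)²*(0 - 1*0) = (-2 + 7*25)²*(0 + 0) = (-2 + 175)²*0 = 173²*0 = 29929*0 = 0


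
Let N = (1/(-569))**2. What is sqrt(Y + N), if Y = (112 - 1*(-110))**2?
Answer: 5*sqrt(638249485)/569 ≈ 222.00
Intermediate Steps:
N = 1/323761 (N = (-1/569)**2 = 1/323761 ≈ 3.0887e-6)
Y = 49284 (Y = (112 + 110)**2 = 222**2 = 49284)
sqrt(Y + N) = sqrt(49284 + 1/323761) = sqrt(15956237125/323761) = 5*sqrt(638249485)/569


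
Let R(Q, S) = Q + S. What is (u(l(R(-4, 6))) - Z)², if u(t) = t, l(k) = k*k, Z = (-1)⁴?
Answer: 9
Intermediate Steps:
Z = 1
l(k) = k²
(u(l(R(-4, 6))) - Z)² = ((-4 + 6)² - 1*1)² = (2² - 1)² = (4 - 1)² = 3² = 9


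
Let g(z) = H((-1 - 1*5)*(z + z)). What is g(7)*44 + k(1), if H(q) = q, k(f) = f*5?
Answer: -3691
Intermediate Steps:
k(f) = 5*f
g(z) = -12*z (g(z) = (-1 - 1*5)*(z + z) = (-1 - 5)*(2*z) = -12*z)
g(7)*44 + k(1) = -12*7*44 + 5*1 = -84*44 + 5 = -3696 + 5 = -3691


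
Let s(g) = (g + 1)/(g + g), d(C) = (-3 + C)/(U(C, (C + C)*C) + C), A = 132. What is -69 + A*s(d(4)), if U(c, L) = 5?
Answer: 591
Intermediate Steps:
d(C) = (-3 + C)/(5 + C)
s(g) = (1 + g)/(2*g) (s(g) = (1 + g)/((2*g)) = (1 + g)*(1/(2*g)) = (1 + g)/(2*g))
-69 + A*s(d(4)) = -69 + 132*((1 + (-3 + 4)/(5 + 4))/(2*(((-3 + 4)/(5 + 4))))) = -69 + 132*((1 + 1/9)/(2*((1/9)))) = -69 + 132*((1 + (⅑)*1)/(2*(((⅑)*1)))) = -69 + 132*((1 + ⅑)/(2*(⅑))) = -69 + 132*((½)*9*(10/9)) = -69 + 132*5 = -69 + 660 = 591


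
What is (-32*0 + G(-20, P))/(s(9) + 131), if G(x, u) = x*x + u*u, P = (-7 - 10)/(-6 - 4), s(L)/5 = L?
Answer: 40289/17600 ≈ 2.2891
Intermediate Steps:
s(L) = 5*L
P = 17/10 (P = -17/(-10) = -17*(-⅒) = 17/10 ≈ 1.7000)
G(x, u) = u² + x² (G(x, u) = x² + u² = u² + x²)
(-32*0 + G(-20, P))/(s(9) + 131) = (-32*0 + ((17/10)² + (-20)²))/(5*9 + 131) = (0 + (289/100 + 400))/(45 + 131) = (0 + 40289/100)/176 = (40289/100)*(1/176) = 40289/17600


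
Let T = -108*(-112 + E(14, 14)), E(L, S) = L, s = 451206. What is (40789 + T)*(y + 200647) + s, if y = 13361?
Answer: 10994684190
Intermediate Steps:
T = 10584 (T = -108*(-112 + 14) = -108*(-98) = 10584)
(40789 + T)*(y + 200647) + s = (40789 + 10584)*(13361 + 200647) + 451206 = 51373*214008 + 451206 = 10994232984 + 451206 = 10994684190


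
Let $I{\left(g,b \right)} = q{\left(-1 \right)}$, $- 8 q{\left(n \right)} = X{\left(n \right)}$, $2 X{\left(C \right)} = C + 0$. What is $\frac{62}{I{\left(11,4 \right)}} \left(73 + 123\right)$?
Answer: $194432$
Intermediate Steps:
$X{\left(C \right)} = \frac{C}{2}$ ($X{\left(C \right)} = \frac{C + 0}{2} = \frac{C}{2}$)
$q{\left(n \right)} = - \frac{n}{16}$ ($q{\left(n \right)} = - \frac{\frac{1}{2} n}{8} = - \frac{n}{16}$)
$I{\left(g,b \right)} = \frac{1}{16}$ ($I{\left(g,b \right)} = \left(- \frac{1}{16}\right) \left(-1\right) = \frac{1}{16}$)
$\frac{62}{I{\left(11,4 \right)}} \left(73 + 123\right) = 62 \frac{1}{\frac{1}{16}} \left(73 + 123\right) = 62 \cdot 16 \cdot 196 = 992 \cdot 196 = 194432$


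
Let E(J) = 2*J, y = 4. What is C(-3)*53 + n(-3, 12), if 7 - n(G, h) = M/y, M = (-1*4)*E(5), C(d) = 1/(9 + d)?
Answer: 155/6 ≈ 25.833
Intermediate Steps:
M = -40 (M = (-1*4)*(2*5) = -4*10 = -40)
n(G, h) = 17 (n(G, h) = 7 - (-40)/4 = 7 - 1*(-10) = 7 + 10 = 17)
C(-3)*53 + n(-3, 12) = 53/(9 - 3) + 17 = 53/6 + 17 = 155/6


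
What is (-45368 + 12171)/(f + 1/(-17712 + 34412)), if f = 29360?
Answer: -554389900/490312001 ≈ -1.1307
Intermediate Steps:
(-45368 + 12171)/(f + 1/(-17712 + 34412)) = (-45368 + 12171)/(29360 + 1/(-17712 + 34412)) = -33197/(29360 + 1/16700) = -33197/490312001/16700 = -33197*16700/490312001 = -554389900/490312001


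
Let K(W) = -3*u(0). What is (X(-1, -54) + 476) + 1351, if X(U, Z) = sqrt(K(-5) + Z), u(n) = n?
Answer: 1827 + 3*I*sqrt(6) ≈ 1827.0 + 7.3485*I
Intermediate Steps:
K(W) = 0 (K(W) = -3*0 = 0)
X(U, Z) = sqrt(Z) (X(U, Z) = sqrt(0 + Z) = sqrt(Z))
(X(-1, -54) + 476) + 1351 = (sqrt(-54) + 476) + 1351 = (3*I*sqrt(6) + 476) + 1351 = (476 + 3*I*sqrt(6)) + 1351 = 1827 + 3*I*sqrt(6)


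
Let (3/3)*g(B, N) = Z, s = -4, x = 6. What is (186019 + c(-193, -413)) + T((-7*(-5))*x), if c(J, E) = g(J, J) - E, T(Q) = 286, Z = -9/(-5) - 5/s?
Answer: 3734421/20 ≈ 1.8672e+5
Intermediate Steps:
Z = 61/20 (Z = -9/(-5) - 5/(-4) = -9*(-⅕) - 5*(-¼) = 9/5 + 5/4 = 61/20 ≈ 3.0500)
g(B, N) = 61/20
c(J, E) = 61/20 - E
(186019 + c(-193, -413)) + T((-7*(-5))*x) = (186019 + (61/20 - 1*(-413))) + 286 = (186019 + (61/20 + 413)) + 286 = (186019 + 8321/20) + 286 = 3728701/20 + 286 = 3734421/20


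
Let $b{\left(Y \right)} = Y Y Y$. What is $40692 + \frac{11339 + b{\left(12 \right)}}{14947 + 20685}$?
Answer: $\frac{1449950411}{35632} \approx 40692.0$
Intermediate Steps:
$b{\left(Y \right)} = Y^{3}$ ($b{\left(Y \right)} = Y^{2} Y = Y^{3}$)
$40692 + \frac{11339 + b{\left(12 \right)}}{14947 + 20685} = 40692 + \frac{11339 + 12^{3}}{14947 + 20685} = 40692 + \frac{11339 + 1728}{35632} = 40692 + 13067 \cdot \frac{1}{35632} = 40692 + \frac{13067}{35632} = \frac{1449950411}{35632}$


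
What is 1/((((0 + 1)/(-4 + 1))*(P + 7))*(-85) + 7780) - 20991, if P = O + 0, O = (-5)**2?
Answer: -547025457/26060 ≈ -20991.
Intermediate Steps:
O = 25
P = 25 (P = 25 + 0 = 25)
1/((((0 + 1)/(-4 + 1))*(P + 7))*(-85) + 7780) - 20991 = 1/((((0 + 1)/(-4 + 1))*(25 + 7))*(-85) + 7780) - 20991 = 1/(((1/(-3))*32)*(-85) + 7780) - 20991 = 1/(((1*(-1/3))*32)*(-85) + 7780) - 20991 = 1/(-1/3*32*(-85) + 7780) - 20991 = 1/(-32/3*(-85) + 7780) - 20991 = 1/(2720/3 + 7780) - 20991 = 1/(26060/3) - 20991 = 3/26060 - 20991 = -547025457/26060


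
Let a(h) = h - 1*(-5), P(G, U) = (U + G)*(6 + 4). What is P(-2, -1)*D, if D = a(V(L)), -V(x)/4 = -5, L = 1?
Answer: -750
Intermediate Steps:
P(G, U) = 10*G + 10*U (P(G, U) = (G + U)*10 = 10*G + 10*U)
V(x) = 20 (V(x) = -4*(-5) = 20)
a(h) = 5 + h (a(h) = h + 5 = 5 + h)
D = 25 (D = 5 + 20 = 25)
P(-2, -1)*D = (10*(-2) + 10*(-1))*25 = (-20 - 10)*25 = -30*25 = -750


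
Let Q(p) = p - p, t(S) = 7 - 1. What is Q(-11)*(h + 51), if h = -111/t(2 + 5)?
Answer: 0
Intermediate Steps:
t(S) = 6
h = -37/2 (h = -111/6 = -111*⅙ = -37/2 ≈ -18.500)
Q(p) = 0
Q(-11)*(h + 51) = 0*(-37/2 + 51) = 0*(65/2) = 0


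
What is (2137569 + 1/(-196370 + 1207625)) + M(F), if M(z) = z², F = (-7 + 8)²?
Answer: 2161628350351/1011255 ≈ 2.1376e+6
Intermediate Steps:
F = 1 (F = 1² = 1)
(2137569 + 1/(-196370 + 1207625)) + M(F) = (2137569 + 1/(-196370 + 1207625)) + 1² = (2137569 + 1/1011255) + 1 = 2161627339096/1011255 + 1 = 2161628350351/1011255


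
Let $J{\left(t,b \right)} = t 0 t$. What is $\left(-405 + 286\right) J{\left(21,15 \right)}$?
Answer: $0$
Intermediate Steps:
$J{\left(t,b \right)} = 0$ ($J{\left(t,b \right)} = 0 t = 0$)
$\left(-405 + 286\right) J{\left(21,15 \right)} = \left(-405 + 286\right) 0 = \left(-119\right) 0 = 0$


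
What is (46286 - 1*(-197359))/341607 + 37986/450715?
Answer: 40930246559/51322466335 ≈ 0.79751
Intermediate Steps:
(46286 - 1*(-197359))/341607 + 37986/450715 = (46286 + 197359)*(1/341607) + 37986*(1/450715) = 243645*(1/341607) + 37986/450715 = 81215/113869 + 37986/450715 = 40930246559/51322466335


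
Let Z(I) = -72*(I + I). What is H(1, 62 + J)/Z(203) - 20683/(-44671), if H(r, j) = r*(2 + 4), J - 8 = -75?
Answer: 100722905/217637112 ≈ 0.46280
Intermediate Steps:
Z(I) = -144*I
J = -67 (J = 8 - 75 = -67)
H(r, j) = 6*r (H(r, j) = r*6 = 6*r)
H(1, 62 + J)/Z(203) - 20683/(-44671) = (6*1)/((-144*203)) - 20683/(-44671) = 6/(-29232) - 20683*(-1/44671) = 6*(-1/29232) + 20683/44671 = -1/4872 + 20683/44671 = 100722905/217637112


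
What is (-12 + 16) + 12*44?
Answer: 532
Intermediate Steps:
(-12 + 16) + 12*44 = 4 + 528 = 532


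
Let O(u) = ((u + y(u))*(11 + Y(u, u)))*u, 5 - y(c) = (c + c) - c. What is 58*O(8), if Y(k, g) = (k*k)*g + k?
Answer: 1231920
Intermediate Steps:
y(c) = 5 - c (y(c) = 5 - ((c + c) - c) = 5 - (2*c - c) = 5 - c)
Y(k, g) = k + g*k² (Y(k, g) = k²*g + k = g*k² + k = k + g*k²)
O(u) = u*(55 + 5*u*(1 + u²)) (O(u) = ((u + (5 - u))*(11 + u*(1 + u*u)))*u = (5*(11 + u*(1 + u²)))*u = (55 + 5*u*(1 + u²))*u = u*(55 + 5*u*(1 + u²)))
58*O(8) = 58*(5*8*(11 + 8 + 8³)) = 58*(5*8*(11 + 8 + 512)) = 58*(5*8*531) = 58*21240 = 1231920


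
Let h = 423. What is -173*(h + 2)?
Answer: -73525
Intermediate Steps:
-173*(h + 2) = -173*(423 + 2) = -173*425 = -73525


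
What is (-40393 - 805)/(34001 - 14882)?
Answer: -41198/19119 ≈ -2.1548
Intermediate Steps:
(-40393 - 805)/(34001 - 14882) = -41198/19119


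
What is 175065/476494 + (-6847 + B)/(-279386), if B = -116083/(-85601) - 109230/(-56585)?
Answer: 25270575617255756339/64482554617814200814 ≈ 0.39190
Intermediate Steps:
B = 3183750757/968746517 (B = -116083*(-1/85601) - 109230*(-1/56585) = 116083/85601 + 21846/11317 = 3183750757/968746517 ≈ 3.2865)
175065/476494 + (-6847 + B)/(-279386) = 175065/476494 + (-6847 + 3183750757/968746517)/(-279386) = 175065*(1/476494) - 6629823651142/968746517*(-1/279386) = 175065/476494 + 3314911825571/135327107199281 = 25270575617255756339/64482554617814200814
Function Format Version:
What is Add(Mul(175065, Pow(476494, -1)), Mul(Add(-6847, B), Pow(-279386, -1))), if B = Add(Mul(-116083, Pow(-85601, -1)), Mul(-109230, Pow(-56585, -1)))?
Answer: Rational(25270575617255756339, 64482554617814200814) ≈ 0.39190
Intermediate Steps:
B = Rational(3183750757, 968746517) (B = Add(Mul(-116083, Rational(-1, 85601)), Mul(-109230, Rational(-1, 56585))) = Add(Rational(116083, 85601), Rational(21846, 11317)) = Rational(3183750757, 968746517) ≈ 3.2865)
Add(Mul(175065, Pow(476494, -1)), Mul(Add(-6847, B), Pow(-279386, -1))) = Add(Mul(175065, Pow(476494, -1)), Mul(Add(-6847, Rational(3183750757, 968746517)), Pow(-279386, -1))) = Add(Mul(175065, Rational(1, 476494)), Mul(Rational(-6629823651142, 968746517), Rational(-1, 279386))) = Add(Rational(175065, 476494), Rational(3314911825571, 135327107199281)) = Rational(25270575617255756339, 64482554617814200814)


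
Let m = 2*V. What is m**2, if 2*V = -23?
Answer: 529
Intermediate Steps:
V = -23/2 (V = (1/2)*(-23) = -23/2 ≈ -11.500)
m = -23 (m = 2*(-23/2) = -23)
m**2 = (-23)**2 = 529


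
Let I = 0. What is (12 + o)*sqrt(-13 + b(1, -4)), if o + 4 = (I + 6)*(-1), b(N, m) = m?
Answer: 2*I*sqrt(17) ≈ 8.2462*I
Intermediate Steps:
o = -10 (o = -4 + (0 + 6)*(-1) = -4 + 6*(-1) = -4 - 6 = -10)
(12 + o)*sqrt(-13 + b(1, -4)) = (12 - 10)*sqrt(-13 - 4) = 2*sqrt(-17) = 2*(I*sqrt(17)) = 2*I*sqrt(17)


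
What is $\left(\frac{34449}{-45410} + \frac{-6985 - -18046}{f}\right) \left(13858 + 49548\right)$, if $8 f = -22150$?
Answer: $- \frac{15158109198729}{50291575} \approx -3.014 \cdot 10^{5}$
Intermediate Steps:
$f = - \frac{11075}{4}$ ($f = \frac{1}{8} \left(-22150\right) = - \frac{11075}{4} \approx -2768.8$)
$\left(\frac{34449}{-45410} + \frac{-6985 - -18046}{f}\right) \left(13858 + 49548\right) = \left(\frac{34449}{-45410} + \frac{-6985 - -18046}{- \frac{11075}{4}}\right) \left(13858 + 49548\right) = \left(34449 \left(- \frac{1}{45410}\right) + \left(-6985 + 18046\right) \left(- \frac{4}{11075}\right)\right) 63406 = \left(- \frac{34449}{45410} + 11061 \left(- \frac{4}{11075}\right)\right) 63406 = \left(- \frac{34449}{45410} - \frac{44244}{11075}\right) 63406 = \left(- \frac{478128543}{100583150}\right) 63406 = - \frac{15158109198729}{50291575}$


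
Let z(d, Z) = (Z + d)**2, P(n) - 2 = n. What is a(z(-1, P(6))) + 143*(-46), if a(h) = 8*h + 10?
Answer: -6176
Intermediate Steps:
P(n) = 2 + n
a(h) = 10 + 8*h
a(z(-1, P(6))) + 143*(-46) = (10 + 8*((2 + 6) - 1)**2) + 143*(-46) = (10 + 8*(8 - 1)**2) - 6578 = (10 + 8*7**2) - 6578 = (10 + 8*49) - 6578 = (10 + 392) - 6578 = 402 - 6578 = -6176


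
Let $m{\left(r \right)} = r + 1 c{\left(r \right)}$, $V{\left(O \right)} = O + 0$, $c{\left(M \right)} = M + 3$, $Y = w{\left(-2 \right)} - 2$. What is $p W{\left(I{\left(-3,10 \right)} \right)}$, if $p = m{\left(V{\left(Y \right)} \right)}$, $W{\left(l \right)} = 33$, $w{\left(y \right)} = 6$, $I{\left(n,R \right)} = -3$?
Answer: $363$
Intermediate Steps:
$Y = 4$ ($Y = 6 - 2 = 4$)
$c{\left(M \right)} = 3 + M$
$V{\left(O \right)} = O$
$m{\left(r \right)} = 3 + 2 r$ ($m{\left(r \right)} = r + 1 \left(3 + r\right) = r + \left(3 + r\right) = 3 + 2 r$)
$p = 11$ ($p = 3 + 2 \cdot 4 = 3 + 8 = 11$)
$p W{\left(I{\left(-3,10 \right)} \right)} = 11 \cdot 33 = 363$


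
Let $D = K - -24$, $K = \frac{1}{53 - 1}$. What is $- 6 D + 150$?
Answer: $\frac{153}{26} \approx 5.8846$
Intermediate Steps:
$K = \frac{1}{52} \approx 0.019231$
$D = \frac{1249}{52}$ ($D = \frac{1}{52} - -24 = \frac{1}{52} + 24 = \frac{1249}{52} \approx 24.019$)
$- 6 D + 150 = \left(-6\right) \frac{1249}{52} + 150 = - \frac{3747}{26} + 150 = \frac{153}{26}$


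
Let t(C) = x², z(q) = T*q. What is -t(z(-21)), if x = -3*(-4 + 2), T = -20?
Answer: -36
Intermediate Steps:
x = 6 (x = -3*(-2) = 6)
z(q) = -20*q
t(C) = 36 (t(C) = 6² = 36)
-t(z(-21)) = -1*36 = -36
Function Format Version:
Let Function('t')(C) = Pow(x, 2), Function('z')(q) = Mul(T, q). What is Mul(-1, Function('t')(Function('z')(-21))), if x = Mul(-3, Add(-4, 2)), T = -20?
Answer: -36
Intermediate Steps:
x = 6 (x = Mul(-3, -2) = 6)
Function('z')(q) = Mul(-20, q)
Function('t')(C) = 36 (Function('t')(C) = Pow(6, 2) = 36)
Mul(-1, Function('t')(Function('z')(-21))) = Mul(-1, 36) = -36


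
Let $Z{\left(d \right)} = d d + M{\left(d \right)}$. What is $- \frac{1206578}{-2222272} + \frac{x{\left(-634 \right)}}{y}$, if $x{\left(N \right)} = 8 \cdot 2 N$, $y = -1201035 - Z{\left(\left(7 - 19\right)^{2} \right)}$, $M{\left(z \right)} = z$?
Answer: $\frac{748439242019}{1357713745440} \approx 0.55125$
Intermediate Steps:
$Z{\left(d \right)} = d + d^{2}$ ($Z{\left(d \right)} = d d + d = d^{2} + d = d + d^{2}$)
$y = -1221915$ ($y = -1201035 - \left(7 - 19\right)^{2} \left(1 + \left(7 - 19\right)^{2}\right) = -1201035 - \left(-12\right)^{2} \left(1 + \left(-12\right)^{2}\right) = -1201035 - 144 \left(1 + 144\right) = -1201035 - 144 \cdot 145 = -1201035 - 20880 = -1221915$)
$x{\left(N \right)} = 16 N$
$- \frac{1206578}{-2222272} + \frac{x{\left(-634 \right)}}{y} = - \frac{1206578}{-2222272} + \frac{16 \left(-634\right)}{-1221915} = \left(-1206578\right) \left(- \frac{1}{2222272}\right) - - \frac{10144}{1221915} = \frac{603289}{1111136} + \frac{10144}{1221915} = \frac{748439242019}{1357713745440}$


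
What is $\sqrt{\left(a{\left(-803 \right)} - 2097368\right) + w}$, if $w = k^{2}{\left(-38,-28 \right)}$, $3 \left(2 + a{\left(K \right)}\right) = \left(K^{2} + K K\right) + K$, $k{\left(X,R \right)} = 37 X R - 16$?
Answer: $\sqrt{1546912139} \approx 39331.0$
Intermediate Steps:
$k{\left(X,R \right)} = -16 + 37 R X$ ($k{\left(X,R \right)} = 37 R X - 16 = -16 + 37 R X$)
$a{\left(K \right)} = -2 + \frac{K}{3} + \frac{2 K^{2}}{3}$ ($a{\left(K \right)} = -2 + \frac{\left(K^{2} + K K\right) + K}{3} = -2 + \frac{\left(K^{2} + K^{2}\right) + K}{3} = -2 + \frac{2 K^{2} + K}{3} = -2 + \frac{K + 2 K^{2}}{3} = -2 + \left(\frac{K}{3} + \frac{2 K^{2}}{3}\right) = -2 + \frac{K}{3} + \frac{2 K^{2}}{3}$)
$w = 1548579904$ ($w = \left(-16 + 37 \left(-28\right) \left(-38\right)\right)^{2} = \left(-16 + 39368\right)^{2} = 39352^{2} = 1548579904$)
$\sqrt{\left(a{\left(-803 \right)} - 2097368\right) + w} = \sqrt{\left(\left(-2 + \frac{1}{3} \left(-803\right) + \frac{2 \left(-803\right)^{2}}{3}\right) - 2097368\right) + 1548579904} = \sqrt{\left(\left(-2 - \frac{803}{3} + \frac{2}{3} \cdot 644809\right) - 2097368\right) + 1548579904} = \sqrt{\left(\left(-2 - \frac{803}{3} + \frac{1289618}{3}\right) - 2097368\right) + 1548579904} = \sqrt{\left(429603 - 2097368\right) + 1548579904} = \sqrt{-1667765 + 1548579904} = \sqrt{1546912139}$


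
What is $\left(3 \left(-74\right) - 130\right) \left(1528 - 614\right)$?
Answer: $-321728$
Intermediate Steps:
$\left(3 \left(-74\right) - 130\right) \left(1528 - 614\right) = \left(-222 - 130\right) 914 = \left(-352\right) 914 = -321728$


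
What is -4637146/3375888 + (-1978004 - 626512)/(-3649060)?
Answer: -1016083709069/1539852233160 ≈ -0.65986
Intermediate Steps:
-4637146/3375888 + (-1978004 - 626512)/(-3649060) = -4637146*1/3375888 - 2604516*(-1/3649060) = -2318573/1687944 + 651129/912265 = -1016083709069/1539852233160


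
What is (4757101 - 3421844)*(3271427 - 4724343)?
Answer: -1940016259412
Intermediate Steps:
(4757101 - 3421844)*(3271427 - 4724343) = 1335257*(-1452916) = -1940016259412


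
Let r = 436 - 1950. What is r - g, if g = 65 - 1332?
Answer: -247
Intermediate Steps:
g = -1267
r = -1514
r - g = -1514 - 1*(-1267) = -1514 + 1267 = -247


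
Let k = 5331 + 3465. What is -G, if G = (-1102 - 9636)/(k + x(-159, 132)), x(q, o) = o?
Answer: 5369/4464 ≈ 1.2027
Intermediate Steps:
k = 8796
G = -5369/4464 (G = (-1102 - 9636)/(8796 + 132) = -10738/8928 = -10738*1/8928 = -5369/4464 ≈ -1.2027)
-G = -1*(-5369/4464) = 5369/4464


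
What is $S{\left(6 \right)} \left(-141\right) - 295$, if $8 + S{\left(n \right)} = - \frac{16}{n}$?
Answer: $1209$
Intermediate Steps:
$S{\left(n \right)} = -8 - \frac{16}{n}$
$S{\left(6 \right)} \left(-141\right) - 295 = \left(-8 - \frac{16}{6}\right) \left(-141\right) - 295 = \left(-8 - \frac{8}{3}\right) \left(-141\right) - 295 = \left(- \frac{32}{3}\right) \left(-141\right) - 295 = 1504 - 295 = 1209$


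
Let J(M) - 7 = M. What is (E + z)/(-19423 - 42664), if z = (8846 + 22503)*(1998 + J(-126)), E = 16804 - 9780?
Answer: -58911795/62087 ≈ -948.86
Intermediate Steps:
E = 7024
J(M) = 7 + M
z = 58904771 (z = (8846 + 22503)*(1998 + (7 - 126)) = 31349*(1998 - 119) = 31349*1879 = 58904771)
(E + z)/(-19423 - 42664) = (7024 + 58904771)/(-19423 - 42664) = 58911795/(-62087) = 58911795*(-1/62087) = -58911795/62087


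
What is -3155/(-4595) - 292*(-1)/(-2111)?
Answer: 1063693/1940009 ≈ 0.54829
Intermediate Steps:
-3155/(-4595) - 292*(-1)/(-2111) = -3155*(-1/4595) + 292*(-1/2111) = 631/919 - 292/2111 = 1063693/1940009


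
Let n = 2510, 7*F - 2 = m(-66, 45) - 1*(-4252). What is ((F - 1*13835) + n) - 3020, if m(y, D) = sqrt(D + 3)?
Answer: -96161/7 + 4*sqrt(3)/7 ≈ -13736.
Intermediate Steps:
m(y, D) = sqrt(3 + D)
F = 4254/7 + 4*sqrt(3)/7 (F = 2/7 + (sqrt(3 + 45) - 1*(-4252))/7 = 2/7 + (sqrt(48) + 4252)/7 = 2/7 + (4*sqrt(3) + 4252)/7 = 2/7 + (4252 + 4*sqrt(3))/7 = 2/7 + (4252/7 + 4*sqrt(3)/7) = 4254/7 + 4*sqrt(3)/7 ≈ 608.70)
((F - 1*13835) + n) - 3020 = (((4254/7 + 4*sqrt(3)/7) - 1*13835) + 2510) - 3020 = (((4254/7 + 4*sqrt(3)/7) - 13835) + 2510) - 3020 = ((-92591/7 + 4*sqrt(3)/7) + 2510) - 3020 = (-75021/7 + 4*sqrt(3)/7) - 3020 = -96161/7 + 4*sqrt(3)/7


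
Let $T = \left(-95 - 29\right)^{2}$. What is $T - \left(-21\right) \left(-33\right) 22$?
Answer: $130$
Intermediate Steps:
$T = 15376$ ($T = \left(-124\right)^{2} = 15376$)
$T - \left(-21\right) \left(-33\right) 22 = 15376 - \left(-21\right) \left(-33\right) 22 = 15376 - 693 \cdot 22 = 15376 - 15246 = 130$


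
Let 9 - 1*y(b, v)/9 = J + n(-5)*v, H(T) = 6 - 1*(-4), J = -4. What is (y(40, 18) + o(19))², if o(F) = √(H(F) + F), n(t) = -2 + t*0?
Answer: (441 + √29)² ≈ 1.9926e+5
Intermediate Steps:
n(t) = -2 (n(t) = -2 + 0 = -2)
H(T) = 10 (H(T) = 6 + 4 = 10)
y(b, v) = 117 + 18*v (y(b, v) = 81 - 9*(-4 - 2*v) = 81 + (36 + 18*v) = 117 + 18*v)
o(F) = √(10 + F)
(y(40, 18) + o(19))² = ((117 + 18*18) + √(10 + 19))² = ((117 + 324) + √29)² = (441 + √29)²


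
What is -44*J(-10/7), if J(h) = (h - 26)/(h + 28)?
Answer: 1408/31 ≈ 45.419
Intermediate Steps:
J(h) = (-26 + h)/(28 + h)
-44*J(-10/7) = -44*(-26 - 10/7)/(28 - 10/7) = -44*(-192)/(186/7*7) = -154*(-192)/(93*7) = -44*(-32/31) = 1408/31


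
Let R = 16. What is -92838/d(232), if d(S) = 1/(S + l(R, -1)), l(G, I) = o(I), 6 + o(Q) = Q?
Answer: -20888550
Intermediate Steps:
o(Q) = -6 + Q
l(G, I) = -6 + I
d(S) = 1/(-7 + S) (d(S) = 1/(S + (-6 - 1)) = 1/(S - 7) = 1/(-7 + S))
-92838/d(232) = -92838/(1/(-7 + 232)) = -92838/(1/225) = -92838/1/225 = -92838*225 = -20888550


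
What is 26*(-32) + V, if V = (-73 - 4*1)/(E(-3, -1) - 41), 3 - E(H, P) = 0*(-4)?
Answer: -31539/38 ≈ -829.97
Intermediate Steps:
E(H, P) = 3 (E(H, P) = 3 - 0*(-4) = 3 - 1*0 = 3 + 0 = 3)
V = 77/38 (V = (-73 - 4*1)/(3 - 41) = (-73 - 4)/(-38) = -77*(-1/38) = 77/38 ≈ 2.0263)
26*(-32) + V = 26*(-32) + 77/38 = -832 + 77/38 = -31539/38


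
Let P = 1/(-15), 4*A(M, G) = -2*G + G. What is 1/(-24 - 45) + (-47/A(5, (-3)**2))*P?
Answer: -4369/3105 ≈ -1.4071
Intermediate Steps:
A(M, G) = -G/4 (A(M, G) = (-2*G + G)/4 = (-G)/4 = -G/4)
P = -1/15 ≈ -0.066667
1/(-24 - 45) + (-47/A(5, (-3)**2))*P = 1/(-24 - 45) - 47/((-1/4*(-3)**2))*(-1/15) = 1/(-69) - 47/((-1/4*9))*(-1/15) = -1/69 - 47/(-9/4)*(-1/15) = -1/69 - 47*(-4/9)*(-1/15) = -1/69 + (188/9)*(-1/15) = -1/69 - 188/135 = -4369/3105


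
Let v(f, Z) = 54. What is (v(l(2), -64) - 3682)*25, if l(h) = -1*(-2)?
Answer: -90700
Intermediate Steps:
l(h) = 2
(v(l(2), -64) - 3682)*25 = (54 - 3682)*25 = -3628*25 = -90700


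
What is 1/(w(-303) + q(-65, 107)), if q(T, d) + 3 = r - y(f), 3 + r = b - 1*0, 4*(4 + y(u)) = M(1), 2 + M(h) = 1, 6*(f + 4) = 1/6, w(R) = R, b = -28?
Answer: -4/1331 ≈ -0.0030053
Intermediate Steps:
f = -143/36 (f = -4 + (1/6)/6 = -4 + (1/6)*(1/6) = -4 + 1/36 = -143/36 ≈ -3.9722)
M(h) = -1 (M(h) = -2 + 1 = -1)
y(u) = -17/4 (y(u) = -4 + (1/4)*(-1) = -4 - 1/4 = -17/4)
r = -31 (r = -3 + (-28 - 1*0) = -3 + (-28 + 0) = -3 - 28 = -31)
q(T, d) = -119/4 (q(T, d) = -3 + (-31 - 1*(-17/4)) = -3 + (-31 + 17/4) = -3 - 107/4 = -119/4)
1/(w(-303) + q(-65, 107)) = 1/(-303 - 119/4) = 1/(-1331/4) = -4/1331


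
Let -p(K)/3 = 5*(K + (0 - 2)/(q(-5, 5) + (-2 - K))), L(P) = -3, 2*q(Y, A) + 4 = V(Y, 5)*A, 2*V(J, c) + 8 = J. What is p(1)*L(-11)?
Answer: 837/17 ≈ 49.235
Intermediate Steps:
V(J, c) = -4 + J/2
q(Y, A) = -2 + A*(-4 + Y/2)/2 (q(Y, A) = -2 + ((-4 + Y/2)*A)/2 = -2 + (A*(-4 + Y/2))/2 = -2 + A*(-4 + Y/2)/2)
p(K) = -15*K + 30/(-81/4 - K) (p(K) = -15*(K + (0 - 2)/((-2 + (¼)*5*(-8 - 5)) + (-2 - K))) = -15*(K - 2/((-2 + (¼)*5*(-13)) + (-2 - K))) = -15*(K - 2/((-2 - 65/4) + (-2 - K))) = -15*(K - 2/(-73/4 + (-2 - K))) = -15*(K - 2/(-81/4 - K)) = -3*(-10/(-81/4 - K) + 5*K) = -15*K + 30/(-81/4 - K))
p(1)*L(-11) = (15*(-8 - 81*1 - 4*1²)/(81 + 4*1))*(-3) = (15*(-8 - 81 - 4*1)/(81 + 4))*(-3) = (15*(-8 - 81 - 4)/85)*(-3) = (15*(1/85)*(-93))*(-3) = -279/17*(-3) = 837/17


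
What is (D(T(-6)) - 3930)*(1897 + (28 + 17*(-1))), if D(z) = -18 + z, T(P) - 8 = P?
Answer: -7528968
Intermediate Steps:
T(P) = 8 + P
(D(T(-6)) - 3930)*(1897 + (28 + 17*(-1))) = ((-18 + (8 - 6)) - 3930)*(1897 + (28 + 17*(-1))) = ((-18 + 2) - 3930)*(1897 + (28 - 17)) = (-16 - 3930)*(1897 + 11) = -3946*1908 = -7528968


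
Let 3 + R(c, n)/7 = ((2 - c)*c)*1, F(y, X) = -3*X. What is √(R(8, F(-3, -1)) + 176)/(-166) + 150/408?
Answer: 25/68 - I*√181/166 ≈ 0.36765 - 0.081046*I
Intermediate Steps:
R(c, n) = -21 + 7*c*(2 - c) (R(c, n) = -21 + 7*(((2 - c)*c)*1) = -21 + 7*((c*(2 - c))*1) = -21 + 7*(c*(2 - c)) = -21 + 7*c*(2 - c))
√(R(8, F(-3, -1)) + 176)/(-166) + 150/408 = √((-21 - 7*8² + 14*8) + 176)/(-166) + 150/408 = √((-21 - 7*64 + 112) + 176)*(-1/166) + 150*(1/408) = √((-21 - 448 + 112) + 176)*(-1/166) + 25/68 = √(-357 + 176)*(-1/166) + 25/68 = √(-181)*(-1/166) + 25/68 = (I*√181)*(-1/166) + 25/68 = -I*√181/166 + 25/68 = 25/68 - I*√181/166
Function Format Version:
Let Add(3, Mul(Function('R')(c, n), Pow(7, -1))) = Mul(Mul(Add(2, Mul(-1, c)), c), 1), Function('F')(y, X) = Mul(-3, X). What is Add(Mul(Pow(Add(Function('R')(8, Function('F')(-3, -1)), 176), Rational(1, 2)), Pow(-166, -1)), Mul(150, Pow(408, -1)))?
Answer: Add(Rational(25, 68), Mul(Rational(-1, 166), I, Pow(181, Rational(1, 2)))) ≈ Add(0.36765, Mul(-0.081046, I))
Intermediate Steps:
Function('R')(c, n) = Add(-21, Mul(7, c, Add(2, Mul(-1, c)))) (Function('R')(c, n) = Add(-21, Mul(7, Mul(Mul(Add(2, Mul(-1, c)), c), 1))) = Add(-21, Mul(7, Mul(Mul(c, Add(2, Mul(-1, c))), 1))) = Add(-21, Mul(7, Mul(c, Add(2, Mul(-1, c))))) = Add(-21, Mul(7, c, Add(2, Mul(-1, c)))))
Add(Mul(Pow(Add(Function('R')(8, Function('F')(-3, -1)), 176), Rational(1, 2)), Pow(-166, -1)), Mul(150, Pow(408, -1))) = Add(Mul(Pow(Add(Add(-21, Mul(-7, Pow(8, 2)), Mul(14, 8)), 176), Rational(1, 2)), Pow(-166, -1)), Mul(150, Pow(408, -1))) = Add(Mul(Pow(Add(Add(-21, Mul(-7, 64), 112), 176), Rational(1, 2)), Rational(-1, 166)), Mul(150, Rational(1, 408))) = Add(Mul(Pow(Add(Add(-21, -448, 112), 176), Rational(1, 2)), Rational(-1, 166)), Rational(25, 68)) = Add(Mul(Pow(Add(-357, 176), Rational(1, 2)), Rational(-1, 166)), Rational(25, 68)) = Add(Mul(Pow(-181, Rational(1, 2)), Rational(-1, 166)), Rational(25, 68)) = Add(Mul(Mul(I, Pow(181, Rational(1, 2))), Rational(-1, 166)), Rational(25, 68)) = Add(Mul(Rational(-1, 166), I, Pow(181, Rational(1, 2))), Rational(25, 68)) = Add(Rational(25, 68), Mul(Rational(-1, 166), I, Pow(181, Rational(1, 2))))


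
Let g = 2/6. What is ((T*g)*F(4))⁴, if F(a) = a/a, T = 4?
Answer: 256/81 ≈ 3.1605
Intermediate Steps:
g = ⅓ (g = 2*(⅙) = ⅓ ≈ 0.33333)
F(a) = 1
((T*g)*F(4))⁴ = ((4*(⅓))*1)⁴ = ((4/3)*1)⁴ = (4/3)⁴ = 256/81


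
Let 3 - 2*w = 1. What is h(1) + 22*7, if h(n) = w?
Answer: 155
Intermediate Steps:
w = 1 (w = 3/2 - ½*1 = 3/2 - ½ = 1)
h(n) = 1
h(1) + 22*7 = 1 + 22*7 = 1 + 154 = 155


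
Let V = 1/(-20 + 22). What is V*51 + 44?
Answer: 139/2 ≈ 69.500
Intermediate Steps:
V = ½ (V = 1/2 = ½ ≈ 0.50000)
V*51 + 44 = (½)*51 + 44 = 51/2 + 44 = 139/2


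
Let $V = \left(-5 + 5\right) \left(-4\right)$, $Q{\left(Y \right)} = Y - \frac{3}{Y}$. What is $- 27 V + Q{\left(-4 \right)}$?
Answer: $- \frac{13}{4} \approx -3.25$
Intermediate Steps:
$Q{\left(Y \right)} = Y - \frac{3}{Y}$
$V = 0$ ($V = 0 \left(-4\right) = 0$)
$- 27 V + Q{\left(-4 \right)} = \left(-27\right) 0 - \left(4 + \frac{3}{-4}\right) = 0 - \frac{13}{4} = - \frac{13}{4}$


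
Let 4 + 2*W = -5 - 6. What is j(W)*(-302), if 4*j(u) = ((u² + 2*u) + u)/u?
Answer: 1359/4 ≈ 339.75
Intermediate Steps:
W = -15/2 (W = -2 + (-5 - 6)/2 = -2 + (½)*(-11) = -2 - 11/2 = -15/2 ≈ -7.5000)
j(u) = (u² + 3*u)/(4*u) (j(u) = (((u² + 2*u) + u)/u)/4 = ((u² + 3*u)/u)/4 = (u² + 3*u)/(4*u))
j(W)*(-302) = (¾ + (¼)*(-15/2))*(-302) = (¾ - 15/8)*(-302) = -9/8*(-302) = 1359/4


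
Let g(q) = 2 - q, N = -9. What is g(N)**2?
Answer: 121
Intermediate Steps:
g(N)**2 = (2 - 1*(-9))**2 = (2 + 9)**2 = 11**2 = 121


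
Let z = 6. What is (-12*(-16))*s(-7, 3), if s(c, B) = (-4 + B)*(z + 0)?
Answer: -1152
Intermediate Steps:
s(c, B) = -24 + 6*B (s(c, B) = (-4 + B)*(6 + 0) = (-4 + B)*6 = -24 + 6*B)
(-12*(-16))*s(-7, 3) = (-12*(-16))*(-24 + 6*3) = 192*(-24 + 18) = 192*(-6) = -1152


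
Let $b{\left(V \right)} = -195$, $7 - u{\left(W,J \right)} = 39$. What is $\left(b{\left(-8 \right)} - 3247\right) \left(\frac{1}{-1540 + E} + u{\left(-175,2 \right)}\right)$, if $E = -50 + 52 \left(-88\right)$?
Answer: $\frac{339575673}{3083} \approx 1.1014 \cdot 10^{5}$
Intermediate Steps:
$E = -4626$ ($E = -50 - 4576 = -4626$)
$u{\left(W,J \right)} = -32$ ($u{\left(W,J \right)} = 7 - 39 = -32$)
$\left(b{\left(-8 \right)} - 3247\right) \left(\frac{1}{-1540 + E} + u{\left(-175,2 \right)}\right) = \left(-195 - 3247\right) \left(\frac{1}{-1540 - 4626} - 32\right) = - 3442 \left(\frac{1}{-6166} - 32\right) = - 3442 \left(- \frac{1}{6166} - 32\right) = \left(-3442\right) \left(- \frac{197313}{6166}\right) = \frac{339575673}{3083}$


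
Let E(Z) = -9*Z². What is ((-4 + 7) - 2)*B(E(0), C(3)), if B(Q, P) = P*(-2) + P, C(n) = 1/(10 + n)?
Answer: -1/13 ≈ -0.076923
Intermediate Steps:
B(Q, P) = -P (B(Q, P) = -2*P + P = -P)
((-4 + 7) - 2)*B(E(0), C(3)) = ((-4 + 7) - 2)*(-1/(10 + 3)) = (3 - 2)*(-1/13) = 1*(-1*1/13) = 1*(-1/13) = -1/13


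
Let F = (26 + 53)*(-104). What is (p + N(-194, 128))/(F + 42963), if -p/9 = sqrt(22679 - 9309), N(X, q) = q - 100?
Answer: 28/34747 - 9*sqrt(13370)/34747 ≈ -0.029144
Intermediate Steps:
N(X, q) = -100 + q
F = -8216 (F = 79*(-104) = -8216)
p = -9*sqrt(13370) (p = -9*sqrt(22679 - 9309) = -9*sqrt(13370) ≈ -1040.7)
(p + N(-194, 128))/(F + 42963) = (-9*sqrt(13370) + (-100 + 128))/(-8216 + 42963) = (-9*sqrt(13370) + 28)/34747 = (28 - 9*sqrt(13370))*(1/34747) = 28/34747 - 9*sqrt(13370)/34747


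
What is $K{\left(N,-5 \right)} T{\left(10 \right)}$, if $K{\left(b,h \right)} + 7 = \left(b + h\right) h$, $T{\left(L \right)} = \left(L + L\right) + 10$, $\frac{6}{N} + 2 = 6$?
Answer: $315$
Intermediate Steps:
$N = \frac{3}{2}$ ($N = \frac{6}{-2 + 6} = \frac{6}{4} = 6 \cdot \frac{1}{4} = \frac{3}{2} \approx 1.5$)
$T{\left(L \right)} = 10 + 2 L$ ($T{\left(L \right)} = 2 L + 10 = 10 + 2 L$)
$K{\left(b,h \right)} = -7 + h \left(b + h\right)$ ($K{\left(b,h \right)} = -7 + \left(b + h\right) h = -7 + h \left(b + h\right)$)
$K{\left(N,-5 \right)} T{\left(10 \right)} = \left(-7 + \left(-5\right)^{2} + \frac{3}{2} \left(-5\right)\right) \left(10 + 2 \cdot 10\right) = \left(-7 + 25 - \frac{15}{2}\right) \left(10 + 20\right) = \frac{21}{2} \cdot 30 = 315$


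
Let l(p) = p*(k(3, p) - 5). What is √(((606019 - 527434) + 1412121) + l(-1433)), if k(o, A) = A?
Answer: 8*√55490 ≈ 1884.5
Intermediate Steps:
l(p) = p*(-5 + p) (l(p) = p*(p - 5) = p*(-5 + p))
√(((606019 - 527434) + 1412121) + l(-1433)) = √(((606019 - 527434) + 1412121) - 1433*(-5 - 1433)) = √((78585 + 1412121) - 1433*(-1438)) = √(1490706 + 2060654) = √3551360 = 8*√55490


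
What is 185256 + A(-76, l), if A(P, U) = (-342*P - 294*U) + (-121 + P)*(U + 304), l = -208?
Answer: 253488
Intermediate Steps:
A(P, U) = -342*P - 294*U + (-121 + P)*(304 + U) (A(P, U) = (-342*P - 294*U) + (-121 + P)*(304 + U) = -342*P - 294*U + (-121 + P)*(304 + U))
185256 + A(-76, l) = 185256 + (-36784 - 415*(-208) - 38*(-76) - 76*(-208)) = 185256 + (-36784 + 86320 + 2888 + 15808) = 185256 + 68232 = 253488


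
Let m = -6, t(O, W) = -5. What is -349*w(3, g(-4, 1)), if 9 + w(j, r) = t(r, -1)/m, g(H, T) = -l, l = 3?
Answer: 17101/6 ≈ 2850.2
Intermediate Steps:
g(H, T) = -3 (g(H, T) = -1*3 = -3)
w(j, r) = -49/6 (w(j, r) = -9 - 5/(-6) = -9 - 5*(-⅙) = -9 + ⅚ = -49/6)
-349*w(3, g(-4, 1)) = -349*(-49/6) = 17101/6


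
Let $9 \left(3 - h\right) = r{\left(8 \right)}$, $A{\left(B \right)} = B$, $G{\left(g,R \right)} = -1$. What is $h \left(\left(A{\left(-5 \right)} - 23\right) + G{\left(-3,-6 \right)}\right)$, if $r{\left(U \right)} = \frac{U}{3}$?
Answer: $- \frac{2117}{27} \approx -78.407$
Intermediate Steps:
$r{\left(U \right)} = \frac{U}{3}$ ($r{\left(U \right)} = U \frac{1}{3} = \frac{U}{3}$)
$h = \frac{73}{27}$ ($h = 3 - \frac{\frac{1}{3} \cdot 8}{9} = 3 - \frac{8}{27} = \frac{73}{27} \approx 2.7037$)
$h \left(\left(A{\left(-5 \right)} - 23\right) + G{\left(-3,-6 \right)}\right) = \frac{73 \left(\left(-5 - 23\right) - 1\right)}{27} = \frac{73 \left(-28 - 1\right)}{27} = \frac{73}{27} \left(-29\right) = - \frac{2117}{27}$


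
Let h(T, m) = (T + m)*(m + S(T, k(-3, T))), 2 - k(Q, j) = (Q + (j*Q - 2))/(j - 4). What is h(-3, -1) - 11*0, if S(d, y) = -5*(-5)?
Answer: -96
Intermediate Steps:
k(Q, j) = 2 - (-2 + Q + Q*j)/(-4 + j) (k(Q, j) = 2 - (Q + (j*Q - 2))/(j - 4) = 2 - (Q + (Q*j - 2))/(-4 + j) = 2 - (Q + (-2 + Q*j))/(-4 + j) = 2 - (-2 + Q + Q*j)/(-4 + j))
S(d, y) = 25
h(T, m) = (25 + m)*(T + m) (h(T, m) = (T + m)*(m + 25) = (T + m)*(25 + m) = (25 + m)*(T + m))
h(-3, -1) - 11*0 = ((-1)² + 25*(-3) + 25*(-1) - 3*(-1)) - 11*0 = (1 - 75 - 25 + 3) + 0 = -96 + 0 = -96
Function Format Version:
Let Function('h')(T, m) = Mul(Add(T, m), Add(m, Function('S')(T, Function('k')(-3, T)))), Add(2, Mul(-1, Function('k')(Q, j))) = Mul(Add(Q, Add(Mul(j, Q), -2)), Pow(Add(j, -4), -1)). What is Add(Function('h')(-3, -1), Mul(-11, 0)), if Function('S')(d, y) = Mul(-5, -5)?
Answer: -96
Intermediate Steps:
Function('k')(Q, j) = Add(2, Mul(-1, Pow(Add(-4, j), -1), Add(-2, Q, Mul(Q, j)))) (Function('k')(Q, j) = Add(2, Mul(-1, Mul(Add(Q, Add(Mul(j, Q), -2)), Pow(Add(j, -4), -1)))) = Add(2, Mul(-1, Mul(Add(Q, Add(Mul(Q, j), -2)), Pow(Add(-4, j), -1)))) = Add(2, Mul(-1, Mul(Add(Q, Add(-2, Mul(Q, j))), Pow(Add(-4, j), -1)))) = Add(2, Mul(-1, Mul(Add(-2, Q, Mul(Q, j)), Pow(Add(-4, j), -1)))) = Add(2, Mul(-1, Mul(Pow(Add(-4, j), -1), Add(-2, Q, Mul(Q, j))))) = Add(2, Mul(-1, Pow(Add(-4, j), -1), Add(-2, Q, Mul(Q, j)))))
Function('S')(d, y) = 25
Function('h')(T, m) = Mul(Add(25, m), Add(T, m)) (Function('h')(T, m) = Mul(Add(T, m), Add(m, 25)) = Mul(Add(T, m), Add(25, m)) = Mul(Add(25, m), Add(T, m)))
Add(Function('h')(-3, -1), Mul(-11, 0)) = Add(Add(Pow(-1, 2), Mul(25, -3), Mul(25, -1), Mul(-3, -1)), Mul(-11, 0)) = Add(Add(1, -75, -25, 3), 0) = Add(-96, 0) = -96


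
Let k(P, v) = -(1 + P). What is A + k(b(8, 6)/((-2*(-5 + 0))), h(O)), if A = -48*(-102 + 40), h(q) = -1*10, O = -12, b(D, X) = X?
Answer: 14872/5 ≈ 2974.4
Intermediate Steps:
h(q) = -10
k(P, v) = -1 - P
A = 2976 (A = -48*(-62) = 2976)
A + k(b(8, 6)/((-2*(-5 + 0))), h(O)) = 2976 + (-1 - 6/((-2*(-5 + 0)))) = 2976 + (-1 - 6/((-2*(-5)))) = 2976 + (-1 - 6/10) = 2976 + (-1 - 1*⅗) = 2976 + (-1 - ⅗) = 2976 - 8/5 = 14872/5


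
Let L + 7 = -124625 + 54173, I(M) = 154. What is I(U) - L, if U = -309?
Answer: 70613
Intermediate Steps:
L = -70459 (L = -7 + (-124625 + 54173) = -7 - 70452 = -70459)
I(U) - L = 154 - 1*(-70459) = 154 + 70459 = 70613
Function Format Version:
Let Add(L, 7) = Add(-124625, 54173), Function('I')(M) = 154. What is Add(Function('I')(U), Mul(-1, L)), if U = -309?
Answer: 70613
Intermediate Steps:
L = -70459 (L = Add(-7, Add(-124625, 54173)) = Add(-7, -70452) = -70459)
Add(Function('I')(U), Mul(-1, L)) = Add(154, Mul(-1, -70459)) = Add(154, 70459) = 70613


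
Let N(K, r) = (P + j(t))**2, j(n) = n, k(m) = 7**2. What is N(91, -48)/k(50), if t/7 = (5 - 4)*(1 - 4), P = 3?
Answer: 324/49 ≈ 6.6122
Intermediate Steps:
t = -21 (t = 7*((5 - 4)*(1 - 4)) = 7*(1*(-3)) = 7*(-3) = -21)
k(m) = 49
N(K, r) = 324 (N(K, r) = (3 - 21)**2 = (-18)**2 = 324)
N(91, -48)/k(50) = 324/49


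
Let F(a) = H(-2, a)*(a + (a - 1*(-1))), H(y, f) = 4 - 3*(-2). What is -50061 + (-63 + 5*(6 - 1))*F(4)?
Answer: -53481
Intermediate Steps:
H(y, f) = 10 (H(y, f) = 4 + 6 = 10)
F(a) = 10 + 20*a (F(a) = 10*(a + (a - 1*(-1))) = 10*(a + (a + 1)) = 10*(a + (1 + a)) = 10*(1 + 2*a) = 10 + 20*a)
-50061 + (-63 + 5*(6 - 1))*F(4) = -50061 + (-63 + 5*(6 - 1))*(10 + 20*4) = -50061 + (-63 + 5*5)*(10 + 80) = -50061 + (-63 + 25)*90 = -50061 - 38*90 = -50061 - 3420 = -53481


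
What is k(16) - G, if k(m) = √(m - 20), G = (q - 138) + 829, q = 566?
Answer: -1257 + 2*I ≈ -1257.0 + 2.0*I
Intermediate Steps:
G = 1257 (G = (566 - 138) + 829 = 428 + 829 = 1257)
k(m) = √(-20 + m)
k(16) - G = √(-20 + 16) - 1*1257 = √(-4) - 1257 = 2*I - 1257 = -1257 + 2*I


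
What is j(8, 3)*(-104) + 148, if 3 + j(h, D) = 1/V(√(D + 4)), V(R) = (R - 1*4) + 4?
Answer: 460 - 104*√7/7 ≈ 420.69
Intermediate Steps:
V(R) = R (V(R) = (R - 4) + 4 = (-4 + R) + 4 = R)
j(h, D) = -3 + (4 + D)^(-½) (j(h, D) = -3 + 1/(√(D + 4)) = -3 + 1/(√(4 + D)) = -3 + (4 + D)^(-½))
j(8, 3)*(-104) + 148 = (-3 + (4 + 3)^(-½))*(-104) + 148 = (-3 + 7^(-½))*(-104) + 148 = (-3 + √7/7)*(-104) + 148 = (312 - 104*√7/7) + 148 = 460 - 104*√7/7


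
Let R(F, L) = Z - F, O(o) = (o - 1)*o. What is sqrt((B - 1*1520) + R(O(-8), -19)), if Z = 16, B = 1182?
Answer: I*sqrt(394) ≈ 19.849*I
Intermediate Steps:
O(o) = o*(-1 + o) (O(o) = (-1 + o)*o = o*(-1 + o))
R(F, L) = 16 - F
sqrt((B - 1*1520) + R(O(-8), -19)) = sqrt((1182 - 1*1520) + (16 - (-8)*(-1 - 8))) = sqrt((1182 - 1520) + (16 - (-8)*(-9))) = sqrt(-338 + (16 - 1*72)) = sqrt(-338 + (16 - 72)) = sqrt(-338 - 56) = sqrt(-394) = I*sqrt(394)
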